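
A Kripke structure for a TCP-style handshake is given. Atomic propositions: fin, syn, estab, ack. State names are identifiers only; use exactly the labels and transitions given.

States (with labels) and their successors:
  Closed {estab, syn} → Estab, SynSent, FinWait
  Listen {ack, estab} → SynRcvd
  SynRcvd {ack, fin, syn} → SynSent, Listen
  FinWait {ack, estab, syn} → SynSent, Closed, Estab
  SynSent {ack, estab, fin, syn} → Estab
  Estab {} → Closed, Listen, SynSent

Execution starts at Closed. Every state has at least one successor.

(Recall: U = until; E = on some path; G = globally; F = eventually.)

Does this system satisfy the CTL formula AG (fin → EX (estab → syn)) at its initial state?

States satisfying fin → EX (estab → syn): {Closed, Listen, SynRcvd, FinWait, SynSent, Estab}.
States satisfying AG (fin → EX (estab → syn)): {Closed, Listen, SynRcvd, FinWait, SynSent, Estab}.
Every state reachable from Closed satisfies fin → EX (estab → syn).
Closed ∈ Sat(AG (fin → EX (estab → syn))).

Holds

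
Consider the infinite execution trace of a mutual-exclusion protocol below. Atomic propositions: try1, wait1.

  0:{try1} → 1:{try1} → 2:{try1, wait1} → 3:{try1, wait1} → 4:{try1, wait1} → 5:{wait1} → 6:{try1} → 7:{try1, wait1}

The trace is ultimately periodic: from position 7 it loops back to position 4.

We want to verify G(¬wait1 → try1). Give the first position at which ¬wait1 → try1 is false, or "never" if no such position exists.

never

¬wait1 → try1 holds at every position 0..7, and those are all the positions the trace ever visits, so the invariant G(¬wait1 → try1) is never violated.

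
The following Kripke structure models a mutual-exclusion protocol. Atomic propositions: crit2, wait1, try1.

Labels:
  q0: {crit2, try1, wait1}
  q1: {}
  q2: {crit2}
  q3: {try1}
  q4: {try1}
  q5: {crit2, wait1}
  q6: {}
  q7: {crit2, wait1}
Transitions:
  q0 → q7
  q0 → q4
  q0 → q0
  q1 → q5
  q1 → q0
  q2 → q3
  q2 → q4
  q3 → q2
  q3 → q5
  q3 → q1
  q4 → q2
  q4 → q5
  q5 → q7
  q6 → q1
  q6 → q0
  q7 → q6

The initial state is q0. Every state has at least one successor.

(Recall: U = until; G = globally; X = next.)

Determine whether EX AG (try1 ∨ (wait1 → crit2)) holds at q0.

States satisfying AG (try1 ∨ (wait1 → crit2)): {q0, q1, q2, q3, q4, q5, q6, q7}.
States satisfying EX AG (try1 ∨ (wait1 → crit2)): {q0, q1, q2, q3, q4, q5, q6, q7}.
q0 ∈ Sat(EX AG (try1 ∨ (wait1 → crit2))).

Holds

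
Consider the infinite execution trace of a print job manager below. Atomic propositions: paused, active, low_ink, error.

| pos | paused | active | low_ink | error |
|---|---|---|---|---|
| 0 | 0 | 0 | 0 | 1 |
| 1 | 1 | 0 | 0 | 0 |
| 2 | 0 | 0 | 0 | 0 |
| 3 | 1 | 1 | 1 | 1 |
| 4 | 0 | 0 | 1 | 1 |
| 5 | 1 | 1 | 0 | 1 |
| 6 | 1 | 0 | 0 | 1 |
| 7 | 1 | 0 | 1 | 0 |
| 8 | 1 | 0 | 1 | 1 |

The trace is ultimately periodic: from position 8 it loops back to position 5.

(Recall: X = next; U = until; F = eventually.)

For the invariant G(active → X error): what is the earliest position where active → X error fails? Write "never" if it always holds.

active → X error holds at every position 0..8, and those are all the positions the trace ever visits, so the invariant G(active → X error) is never violated.

never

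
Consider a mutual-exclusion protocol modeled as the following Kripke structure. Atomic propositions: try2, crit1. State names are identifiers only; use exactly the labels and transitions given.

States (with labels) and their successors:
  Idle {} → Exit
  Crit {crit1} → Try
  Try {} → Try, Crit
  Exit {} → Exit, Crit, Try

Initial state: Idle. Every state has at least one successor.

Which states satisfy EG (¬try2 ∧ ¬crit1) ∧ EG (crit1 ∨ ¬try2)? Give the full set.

States satisfying ¬try2 ∧ ¬crit1: {Idle, Try, Exit}.
States satisfying EG (¬try2 ∧ ¬crit1): {Idle, Try, Exit}.
States satisfying crit1 ∨ ¬try2: {Idle, Crit, Try, Exit}.
States satisfying EG (crit1 ∨ ¬try2): {Idle, Crit, Try, Exit}.
States satisfying EG (¬try2 ∧ ¬crit1) ∧ EG (crit1 ∨ ¬try2): {Idle, Try, Exit}.

{Idle, Try, Exit}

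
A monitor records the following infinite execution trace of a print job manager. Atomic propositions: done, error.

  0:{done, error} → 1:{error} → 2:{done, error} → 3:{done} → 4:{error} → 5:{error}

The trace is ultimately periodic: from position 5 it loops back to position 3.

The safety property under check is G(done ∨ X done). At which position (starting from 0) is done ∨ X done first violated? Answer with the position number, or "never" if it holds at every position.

4

Check done ∨ X done at each position in order: 0 ✓, 1 ✓, 2 ✓, 3 ✓.
At position 4 the labels are {error} and the next position 5 has {error}, so done ∨ X done is false there. This is the first violation.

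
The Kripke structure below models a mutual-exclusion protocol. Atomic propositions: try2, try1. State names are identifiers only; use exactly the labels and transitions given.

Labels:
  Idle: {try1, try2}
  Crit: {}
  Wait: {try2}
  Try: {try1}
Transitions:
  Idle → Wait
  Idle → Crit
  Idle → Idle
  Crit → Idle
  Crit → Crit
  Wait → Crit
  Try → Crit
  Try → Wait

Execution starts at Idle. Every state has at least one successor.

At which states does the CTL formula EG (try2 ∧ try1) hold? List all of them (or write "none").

States satisfying try2 ∧ try1: {Idle}.
States satisfying EG (try2 ∧ try1): {Idle}.

{Idle}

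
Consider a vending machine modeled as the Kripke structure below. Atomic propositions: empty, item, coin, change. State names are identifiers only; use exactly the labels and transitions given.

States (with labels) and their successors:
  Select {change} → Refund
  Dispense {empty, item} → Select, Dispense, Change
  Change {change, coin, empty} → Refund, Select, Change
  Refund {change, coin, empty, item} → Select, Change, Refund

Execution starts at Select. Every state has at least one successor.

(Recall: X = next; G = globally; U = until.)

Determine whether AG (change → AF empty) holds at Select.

Yes

States satisfying change → AF empty: {Select, Dispense, Change, Refund}.
States satisfying AG (change → AF empty): {Select, Dispense, Change, Refund}.
Every state reachable from Select satisfies change → AF empty.
Select ∈ Sat(AG (change → AF empty)).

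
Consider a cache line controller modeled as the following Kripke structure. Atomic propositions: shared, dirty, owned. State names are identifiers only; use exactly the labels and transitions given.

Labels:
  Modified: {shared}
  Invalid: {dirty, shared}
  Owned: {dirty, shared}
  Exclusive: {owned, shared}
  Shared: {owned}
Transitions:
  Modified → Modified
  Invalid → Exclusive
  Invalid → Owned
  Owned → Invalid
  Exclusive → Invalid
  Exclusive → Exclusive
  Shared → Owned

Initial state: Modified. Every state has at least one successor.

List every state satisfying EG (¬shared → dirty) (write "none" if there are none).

States satisfying ¬shared → dirty: {Modified, Invalid, Owned, Exclusive}.
States satisfying EG (¬shared → dirty): {Modified, Invalid, Owned, Exclusive}.

{Modified, Invalid, Owned, Exclusive}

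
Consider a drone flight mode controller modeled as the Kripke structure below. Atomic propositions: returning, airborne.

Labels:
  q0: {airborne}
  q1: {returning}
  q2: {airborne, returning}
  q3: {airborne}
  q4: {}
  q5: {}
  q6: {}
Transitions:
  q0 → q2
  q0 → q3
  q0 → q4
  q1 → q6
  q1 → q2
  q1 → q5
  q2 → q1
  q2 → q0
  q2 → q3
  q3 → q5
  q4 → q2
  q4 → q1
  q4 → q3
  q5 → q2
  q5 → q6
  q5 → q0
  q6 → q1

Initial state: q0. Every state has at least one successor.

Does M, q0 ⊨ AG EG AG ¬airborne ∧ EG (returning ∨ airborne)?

Violated

States satisfying EG AG ¬airborne: ∅.
States satisfying AG EG AG ¬airborne: ∅.
States satisfying returning ∨ airborne: {q0, q1, q2, q3}.
States satisfying EG (returning ∨ airborne): {q0, q1, q2}.
States satisfying AG EG AG ¬airborne ∧ EG (returning ∨ airborne): ∅.
q0 ∉ Sat(AG EG AG ¬airborne ∧ EG (returning ∨ airborne)).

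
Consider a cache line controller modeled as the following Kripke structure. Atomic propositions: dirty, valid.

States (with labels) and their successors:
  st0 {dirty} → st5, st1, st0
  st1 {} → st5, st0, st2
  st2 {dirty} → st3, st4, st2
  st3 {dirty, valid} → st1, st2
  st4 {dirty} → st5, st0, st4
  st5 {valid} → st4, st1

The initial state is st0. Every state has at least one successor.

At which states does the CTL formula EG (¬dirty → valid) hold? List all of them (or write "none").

States satisfying ¬dirty → valid: {st0, st2, st3, st4, st5}.
States satisfying EG (¬dirty → valid): {st0, st2, st3, st4, st5}.

{st0, st2, st3, st4, st5}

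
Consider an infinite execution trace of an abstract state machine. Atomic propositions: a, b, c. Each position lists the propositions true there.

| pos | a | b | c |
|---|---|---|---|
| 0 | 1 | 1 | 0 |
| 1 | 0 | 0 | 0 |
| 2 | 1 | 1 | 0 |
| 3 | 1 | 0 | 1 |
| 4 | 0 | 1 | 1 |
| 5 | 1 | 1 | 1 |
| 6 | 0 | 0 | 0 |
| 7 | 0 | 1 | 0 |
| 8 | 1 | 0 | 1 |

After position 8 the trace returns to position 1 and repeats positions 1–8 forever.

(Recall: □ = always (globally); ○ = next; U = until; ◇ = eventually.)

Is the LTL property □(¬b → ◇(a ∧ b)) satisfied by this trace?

Holds

¬b → ◇(a ∧ b) holds at every position 0..8, and those are all positions ever visited, so □(¬b → ◇(a ∧ b)) holds.
Positions where ¬b holds: 1, 3, 6, 8.
Check ◇(a ∧ b) at each: 1→ok, 3→ok, 6→ok, 8→ok.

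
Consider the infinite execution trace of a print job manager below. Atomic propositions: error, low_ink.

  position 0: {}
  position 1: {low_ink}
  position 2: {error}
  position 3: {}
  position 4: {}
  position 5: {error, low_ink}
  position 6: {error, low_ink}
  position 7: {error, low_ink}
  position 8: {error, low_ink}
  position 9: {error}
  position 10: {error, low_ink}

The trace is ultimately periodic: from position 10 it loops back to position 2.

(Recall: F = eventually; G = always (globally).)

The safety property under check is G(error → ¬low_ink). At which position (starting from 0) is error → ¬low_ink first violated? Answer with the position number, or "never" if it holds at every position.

Check error → ¬low_ink at each position in order: 0 ✓, 1 ✓, 2 ✓, 3 ✓, 4 ✓.
At position 5 the labels are {error, low_ink}, so error → ¬low_ink is false there. This is the first violation.

5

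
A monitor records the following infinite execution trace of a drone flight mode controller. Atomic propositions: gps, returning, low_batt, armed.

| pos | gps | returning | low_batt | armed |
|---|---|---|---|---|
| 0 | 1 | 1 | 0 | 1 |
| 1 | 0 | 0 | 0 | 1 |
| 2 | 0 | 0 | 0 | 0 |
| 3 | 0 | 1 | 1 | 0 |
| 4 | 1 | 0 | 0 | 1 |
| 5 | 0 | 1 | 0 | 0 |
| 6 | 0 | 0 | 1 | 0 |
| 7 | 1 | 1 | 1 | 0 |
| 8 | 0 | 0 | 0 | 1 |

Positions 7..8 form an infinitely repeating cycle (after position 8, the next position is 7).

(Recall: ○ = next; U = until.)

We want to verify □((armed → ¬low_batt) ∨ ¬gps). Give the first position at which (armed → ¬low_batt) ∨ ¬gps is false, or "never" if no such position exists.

(armed → ¬low_batt) ∨ ¬gps holds at every position 0..8, and those are all the positions the trace ever visits, so the invariant □((armed → ¬low_batt) ∨ ¬gps) is never violated.

never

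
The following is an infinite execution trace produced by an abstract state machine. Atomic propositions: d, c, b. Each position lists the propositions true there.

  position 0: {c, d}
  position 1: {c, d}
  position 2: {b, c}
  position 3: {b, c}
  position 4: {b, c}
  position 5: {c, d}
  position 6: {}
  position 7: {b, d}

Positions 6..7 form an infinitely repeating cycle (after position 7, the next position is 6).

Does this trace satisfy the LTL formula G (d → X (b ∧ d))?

No

d → X (b ∧ d) must hold at every position from 0 onward. It fails at position 0, so G (d → X (b ∧ d)) is false.
Positions where d holds: 0, 1, 5, 7.
Check X (b ∧ d) at each: 0→fails, 1→fails, 5→fails, 7→fails.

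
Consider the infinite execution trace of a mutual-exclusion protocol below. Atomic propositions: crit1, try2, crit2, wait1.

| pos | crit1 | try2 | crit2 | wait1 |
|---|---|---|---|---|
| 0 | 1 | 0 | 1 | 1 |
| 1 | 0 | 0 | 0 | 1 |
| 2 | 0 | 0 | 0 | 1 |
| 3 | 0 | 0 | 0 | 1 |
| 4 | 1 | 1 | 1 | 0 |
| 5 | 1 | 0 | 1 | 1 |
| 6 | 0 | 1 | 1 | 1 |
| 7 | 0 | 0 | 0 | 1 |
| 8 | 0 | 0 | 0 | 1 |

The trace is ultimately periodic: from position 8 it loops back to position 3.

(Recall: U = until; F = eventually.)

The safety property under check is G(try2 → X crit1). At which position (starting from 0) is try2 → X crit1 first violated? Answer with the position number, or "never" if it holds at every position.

6

Check try2 → X crit1 at each position in order: 0 ✓, 1 ✓, 2 ✓, 3 ✓, 4 ✓, 5 ✓.
At position 6 the labels are {crit2, try2, wait1} and the next position 7 has {wait1}, so try2 → X crit1 is false there. This is the first violation.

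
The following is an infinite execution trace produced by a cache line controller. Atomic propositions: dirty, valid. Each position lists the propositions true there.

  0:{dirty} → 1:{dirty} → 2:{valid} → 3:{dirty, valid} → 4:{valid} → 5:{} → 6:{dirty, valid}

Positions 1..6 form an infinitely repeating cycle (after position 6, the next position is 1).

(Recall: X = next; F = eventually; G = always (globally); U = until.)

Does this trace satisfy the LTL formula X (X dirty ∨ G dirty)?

No

The position after 0 is 1; X dirty ∨ G dirty is false there.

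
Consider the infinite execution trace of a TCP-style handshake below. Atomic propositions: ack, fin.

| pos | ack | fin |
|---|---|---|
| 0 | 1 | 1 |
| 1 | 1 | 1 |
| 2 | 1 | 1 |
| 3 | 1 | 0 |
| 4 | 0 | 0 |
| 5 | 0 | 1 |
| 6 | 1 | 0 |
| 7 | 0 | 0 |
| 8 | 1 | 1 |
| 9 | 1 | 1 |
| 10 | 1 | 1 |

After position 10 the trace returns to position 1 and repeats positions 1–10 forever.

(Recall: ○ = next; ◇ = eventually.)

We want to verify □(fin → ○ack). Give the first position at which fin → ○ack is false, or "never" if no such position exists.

fin → ○ack holds at every position 0..10, and those are all the positions the trace ever visits, so the invariant □(fin → ○ack) is never violated.

never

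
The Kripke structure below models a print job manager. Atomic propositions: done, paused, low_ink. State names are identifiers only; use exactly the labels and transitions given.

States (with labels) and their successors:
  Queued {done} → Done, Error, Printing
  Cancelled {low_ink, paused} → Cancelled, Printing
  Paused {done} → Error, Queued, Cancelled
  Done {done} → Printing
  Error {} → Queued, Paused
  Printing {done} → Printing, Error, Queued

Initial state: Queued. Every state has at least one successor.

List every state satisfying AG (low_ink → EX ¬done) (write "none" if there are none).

{Queued, Cancelled, Paused, Done, Error, Printing}

States satisfying low_ink → EX ¬done: {Queued, Cancelled, Paused, Done, Error, Printing}.
States satisfying AG (low_ink → EX ¬done): {Queued, Cancelled, Paused, Done, Error, Printing}.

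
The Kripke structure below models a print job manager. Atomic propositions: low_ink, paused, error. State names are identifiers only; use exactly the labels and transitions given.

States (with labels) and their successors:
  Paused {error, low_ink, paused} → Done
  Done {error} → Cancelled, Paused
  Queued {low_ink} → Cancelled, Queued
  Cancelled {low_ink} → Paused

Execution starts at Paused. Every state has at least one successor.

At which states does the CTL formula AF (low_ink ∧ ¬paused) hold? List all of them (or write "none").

{Queued, Cancelled}

States satisfying low_ink ∧ ¬paused: {Queued, Cancelled}.
States satisfying AF (low_ink ∧ ¬paused): {Queued, Cancelled}.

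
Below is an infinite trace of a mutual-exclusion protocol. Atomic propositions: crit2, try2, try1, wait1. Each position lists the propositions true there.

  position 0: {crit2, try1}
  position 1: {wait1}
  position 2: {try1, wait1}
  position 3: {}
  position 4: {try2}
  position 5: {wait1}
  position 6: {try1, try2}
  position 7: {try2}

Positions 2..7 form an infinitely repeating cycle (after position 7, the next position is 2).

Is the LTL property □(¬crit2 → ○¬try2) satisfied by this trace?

Violated

¬crit2 → ○¬try2 must hold at every position from 0 onward. It fails at position 3, so □(¬crit2 → ○¬try2) is false.
Positions where ¬crit2 holds: 1, 2, 3, 4, 5, 6, 7.
Check ○¬try2 at each: 1→ok, 2→ok, 3→fails, 4→ok, 5→fails, 6→fails, 7→ok.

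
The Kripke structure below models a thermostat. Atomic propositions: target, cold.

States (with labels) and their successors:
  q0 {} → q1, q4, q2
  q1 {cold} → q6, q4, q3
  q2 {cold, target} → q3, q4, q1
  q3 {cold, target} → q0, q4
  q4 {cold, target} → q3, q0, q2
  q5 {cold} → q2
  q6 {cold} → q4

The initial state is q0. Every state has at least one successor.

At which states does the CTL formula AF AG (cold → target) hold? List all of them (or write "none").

States satisfying AG (cold → target): ∅.
States satisfying AF AG (cold → target): ∅.

none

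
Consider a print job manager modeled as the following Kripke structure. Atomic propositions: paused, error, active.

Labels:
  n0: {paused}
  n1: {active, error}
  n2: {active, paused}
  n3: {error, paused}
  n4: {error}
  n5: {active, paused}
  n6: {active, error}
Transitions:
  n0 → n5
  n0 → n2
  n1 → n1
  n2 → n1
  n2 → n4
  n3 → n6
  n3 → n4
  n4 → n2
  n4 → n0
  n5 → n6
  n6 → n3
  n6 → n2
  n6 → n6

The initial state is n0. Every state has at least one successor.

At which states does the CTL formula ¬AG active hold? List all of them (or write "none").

States satisfying active: {n1, n2, n5, n6}.
States satisfying AG active: {n1}.
States satisfying ¬AG active: {n0, n2, n3, n4, n5, n6}.

{n0, n2, n3, n4, n5, n6}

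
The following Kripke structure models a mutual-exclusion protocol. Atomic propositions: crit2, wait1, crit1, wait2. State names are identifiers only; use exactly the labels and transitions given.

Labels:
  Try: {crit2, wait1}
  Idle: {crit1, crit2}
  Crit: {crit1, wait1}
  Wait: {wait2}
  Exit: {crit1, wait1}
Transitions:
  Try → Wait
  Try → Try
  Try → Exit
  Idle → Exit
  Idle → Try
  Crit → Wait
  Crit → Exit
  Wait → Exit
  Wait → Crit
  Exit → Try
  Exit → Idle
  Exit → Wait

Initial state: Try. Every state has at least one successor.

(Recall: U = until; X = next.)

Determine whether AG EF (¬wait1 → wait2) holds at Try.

Satisfied

States satisfying EF (¬wait1 → wait2): {Try, Idle, Crit, Wait, Exit}.
States satisfying AG EF (¬wait1 → wait2): {Try, Idle, Crit, Wait, Exit}.
Every state reachable from Try satisfies EF (¬wait1 → wait2).
Try ∈ Sat(AG EF (¬wait1 → wait2)).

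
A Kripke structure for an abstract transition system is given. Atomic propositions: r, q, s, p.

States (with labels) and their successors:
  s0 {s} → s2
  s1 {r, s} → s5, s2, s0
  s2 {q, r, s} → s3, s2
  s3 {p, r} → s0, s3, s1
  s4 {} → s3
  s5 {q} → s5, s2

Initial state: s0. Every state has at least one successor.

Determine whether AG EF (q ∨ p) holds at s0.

States satisfying EF (q ∨ p): {s0, s1, s2, s3, s4, s5}.
States satisfying AG EF (q ∨ p): {s0, s1, s2, s3, s4, s5}.
Every state reachable from s0 satisfies EF (q ∨ p).
s0 ∈ Sat(AG EF (q ∨ p)).

Yes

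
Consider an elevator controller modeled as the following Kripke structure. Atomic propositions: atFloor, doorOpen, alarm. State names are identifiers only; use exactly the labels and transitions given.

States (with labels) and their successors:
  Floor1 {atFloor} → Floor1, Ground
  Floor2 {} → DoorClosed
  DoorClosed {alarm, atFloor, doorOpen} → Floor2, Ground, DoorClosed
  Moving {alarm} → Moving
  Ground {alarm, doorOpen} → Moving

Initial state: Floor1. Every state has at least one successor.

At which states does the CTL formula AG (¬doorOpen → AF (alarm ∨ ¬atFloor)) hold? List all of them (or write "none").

{Floor2, DoorClosed, Moving, Ground}

States satisfying ¬doorOpen → AF (alarm ∨ ¬atFloor): {Floor2, DoorClosed, Moving, Ground}.
States satisfying AG (¬doorOpen → AF (alarm ∨ ¬atFloor)): {Floor2, DoorClosed, Moving, Ground}.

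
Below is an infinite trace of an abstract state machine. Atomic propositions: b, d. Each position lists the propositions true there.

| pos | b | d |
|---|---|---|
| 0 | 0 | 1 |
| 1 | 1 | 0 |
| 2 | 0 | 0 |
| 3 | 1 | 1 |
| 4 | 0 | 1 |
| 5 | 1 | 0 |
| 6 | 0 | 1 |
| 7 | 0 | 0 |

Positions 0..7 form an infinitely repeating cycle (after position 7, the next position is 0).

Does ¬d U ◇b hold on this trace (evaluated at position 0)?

Yes

Walking from position 0: ◇b first holds at position 0, and ¬d holds at every earlier position along the way, so ¬d U ◇b holds.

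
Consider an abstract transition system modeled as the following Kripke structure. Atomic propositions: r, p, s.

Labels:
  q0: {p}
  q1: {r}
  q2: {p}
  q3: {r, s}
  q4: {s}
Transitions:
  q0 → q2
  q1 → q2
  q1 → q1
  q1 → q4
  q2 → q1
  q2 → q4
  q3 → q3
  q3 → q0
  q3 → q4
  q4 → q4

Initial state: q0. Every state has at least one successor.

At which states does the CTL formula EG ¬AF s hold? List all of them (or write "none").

{q0, q1, q2}

States satisfying ¬AF s: {q0, q1, q2}.
States satisfying EG ¬AF s: {q0, q1, q2}.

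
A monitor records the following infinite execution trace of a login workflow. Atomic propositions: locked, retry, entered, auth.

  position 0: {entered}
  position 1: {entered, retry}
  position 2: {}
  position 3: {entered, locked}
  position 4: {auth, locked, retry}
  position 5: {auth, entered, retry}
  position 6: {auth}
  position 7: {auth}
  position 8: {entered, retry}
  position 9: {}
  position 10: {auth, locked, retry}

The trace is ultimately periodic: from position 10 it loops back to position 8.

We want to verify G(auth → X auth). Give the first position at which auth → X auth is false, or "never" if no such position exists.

Check auth → X auth at each position in order: 0 ✓, 1 ✓, 2 ✓, 3 ✓, 4 ✓, 5 ✓, 6 ✓.
At position 7 the labels are {auth} and the next position 8 has {entered, retry}, so auth → X auth is false there. This is the first violation.

7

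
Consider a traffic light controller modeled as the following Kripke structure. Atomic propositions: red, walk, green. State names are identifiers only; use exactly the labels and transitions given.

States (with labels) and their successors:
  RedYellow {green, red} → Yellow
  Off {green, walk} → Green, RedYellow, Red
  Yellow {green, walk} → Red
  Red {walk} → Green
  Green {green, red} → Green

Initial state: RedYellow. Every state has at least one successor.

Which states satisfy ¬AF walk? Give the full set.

{Green}

States satisfying walk: {Off, Yellow, Red}.
States satisfying AF walk: {RedYellow, Off, Yellow, Red}.
States satisfying ¬AF walk: {Green}.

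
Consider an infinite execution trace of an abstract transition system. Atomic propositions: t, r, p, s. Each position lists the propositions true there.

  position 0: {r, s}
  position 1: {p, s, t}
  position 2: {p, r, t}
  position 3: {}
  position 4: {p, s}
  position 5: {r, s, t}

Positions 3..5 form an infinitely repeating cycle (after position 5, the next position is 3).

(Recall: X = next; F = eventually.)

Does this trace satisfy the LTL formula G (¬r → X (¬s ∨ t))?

¬r → X (¬s ∨ t) must hold at every position from 0 onward. It fails at position 3, so G (¬r → X (¬s ∨ t)) is false.
Positions where ¬r holds: 1, 3, 4.
Check X (¬s ∨ t) at each: 1→ok, 3→fails, 4→ok.

Violated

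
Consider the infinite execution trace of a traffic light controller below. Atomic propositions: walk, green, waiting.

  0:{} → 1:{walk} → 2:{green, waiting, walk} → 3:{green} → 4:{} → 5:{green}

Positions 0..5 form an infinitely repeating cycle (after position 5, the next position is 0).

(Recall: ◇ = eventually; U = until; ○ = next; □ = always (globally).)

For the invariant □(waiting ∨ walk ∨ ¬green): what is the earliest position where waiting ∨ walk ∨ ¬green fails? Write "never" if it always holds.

Check waiting ∨ walk ∨ ¬green at each position in order: 0 ✓, 1 ✓, 2 ✓.
At position 3 the labels are {green}, so waiting ∨ walk ∨ ¬green is false there. This is the first violation.

3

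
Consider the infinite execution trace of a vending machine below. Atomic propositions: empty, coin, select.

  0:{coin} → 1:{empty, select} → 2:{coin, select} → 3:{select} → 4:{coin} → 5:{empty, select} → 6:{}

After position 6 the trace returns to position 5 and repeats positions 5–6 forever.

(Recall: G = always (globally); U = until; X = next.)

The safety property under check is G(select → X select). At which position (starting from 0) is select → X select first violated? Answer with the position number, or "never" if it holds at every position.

3

Check select → X select at each position in order: 0 ✓, 1 ✓, 2 ✓.
At position 3 the labels are {select} and the next position 4 has {coin}, so select → X select is false there. This is the first violation.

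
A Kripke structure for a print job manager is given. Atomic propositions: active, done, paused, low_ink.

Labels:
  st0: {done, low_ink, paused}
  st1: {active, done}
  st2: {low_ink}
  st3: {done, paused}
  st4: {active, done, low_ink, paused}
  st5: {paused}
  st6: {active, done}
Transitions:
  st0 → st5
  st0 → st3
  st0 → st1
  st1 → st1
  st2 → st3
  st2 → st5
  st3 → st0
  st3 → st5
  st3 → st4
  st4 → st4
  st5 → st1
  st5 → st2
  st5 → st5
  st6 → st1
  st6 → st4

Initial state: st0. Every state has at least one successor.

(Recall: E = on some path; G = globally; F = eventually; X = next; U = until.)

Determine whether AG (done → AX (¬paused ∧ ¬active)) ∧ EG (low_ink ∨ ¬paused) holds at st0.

States satisfying done → AX (¬paused ∧ ¬active): {st2, st5}.
States satisfying AG (done → AX (¬paused ∧ ¬active)): ∅.
States satisfying low_ink ∨ ¬paused: {st0, st1, st2, st4, st6}.
States satisfying EG (low_ink ∨ ¬paused): {st0, st1, st4, st6}.
States satisfying AG (done → AX (¬paused ∧ ¬active)) ∧ EG (low_ink ∨ ¬paused): ∅.
st0 ∉ Sat(AG (done → AX (¬paused ∧ ¬active)) ∧ EG (low_ink ∨ ¬paused)).

Violated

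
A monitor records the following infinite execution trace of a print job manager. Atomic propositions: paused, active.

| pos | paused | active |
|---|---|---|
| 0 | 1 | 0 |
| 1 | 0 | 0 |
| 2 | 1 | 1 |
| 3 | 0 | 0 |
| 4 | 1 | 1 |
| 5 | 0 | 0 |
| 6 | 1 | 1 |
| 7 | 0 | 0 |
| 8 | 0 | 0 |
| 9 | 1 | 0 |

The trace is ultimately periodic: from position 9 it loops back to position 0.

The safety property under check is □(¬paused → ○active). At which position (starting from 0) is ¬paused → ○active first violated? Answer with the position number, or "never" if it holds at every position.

7

Check ¬paused → ○active at each position in order: 0 ✓, 1 ✓, 2 ✓, 3 ✓, 4 ✓, 5 ✓, 6 ✓.
At position 7 the labels are {} and the next position 8 has {}, so ¬paused → ○active is false there. This is the first violation.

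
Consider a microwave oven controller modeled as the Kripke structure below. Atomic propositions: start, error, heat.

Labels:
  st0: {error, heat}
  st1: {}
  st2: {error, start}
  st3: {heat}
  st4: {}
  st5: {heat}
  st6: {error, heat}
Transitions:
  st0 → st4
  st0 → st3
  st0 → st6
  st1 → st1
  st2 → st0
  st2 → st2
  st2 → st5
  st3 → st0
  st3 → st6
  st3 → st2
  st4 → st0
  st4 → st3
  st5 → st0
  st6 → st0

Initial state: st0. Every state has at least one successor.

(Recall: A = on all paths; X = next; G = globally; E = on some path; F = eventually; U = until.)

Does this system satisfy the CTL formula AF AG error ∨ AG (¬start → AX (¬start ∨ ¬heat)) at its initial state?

States satisfying AG error: ∅.
States satisfying AF AG error: ∅.
States satisfying ¬start → AX (¬start ∨ ¬heat): {st0, st1, st2, st3, st4, st5, st6}.
States satisfying AG (¬start → AX (¬start ∨ ¬heat)): {st0, st1, st2, st3, st4, st5, st6}.
States satisfying AF AG error ∨ AG (¬start → AX (¬start ∨ ¬heat)): {st0, st1, st2, st3, st4, st5, st6}.
st0 ∈ Sat(AF AG error ∨ AG (¬start → AX (¬start ∨ ¬heat))).

Holds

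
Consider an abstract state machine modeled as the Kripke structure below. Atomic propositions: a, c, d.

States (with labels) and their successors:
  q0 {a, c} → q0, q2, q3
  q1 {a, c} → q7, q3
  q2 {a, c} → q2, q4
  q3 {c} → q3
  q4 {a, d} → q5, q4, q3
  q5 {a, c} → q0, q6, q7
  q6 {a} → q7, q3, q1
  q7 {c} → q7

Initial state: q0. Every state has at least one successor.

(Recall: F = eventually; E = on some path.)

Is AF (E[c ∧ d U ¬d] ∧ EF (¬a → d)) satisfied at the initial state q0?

States satisfying E[c ∧ d U ¬d] ∧ EF (¬a → d): {q0, q1, q2, q5, q6}.
States satisfying AF (E[c ∧ d U ¬d] ∧ EF (¬a → d)): {q0, q1, q2, q5, q6}.
q0 ∈ Sat(AF (E[c ∧ d U ¬d] ∧ EF (¬a → d))).

Holds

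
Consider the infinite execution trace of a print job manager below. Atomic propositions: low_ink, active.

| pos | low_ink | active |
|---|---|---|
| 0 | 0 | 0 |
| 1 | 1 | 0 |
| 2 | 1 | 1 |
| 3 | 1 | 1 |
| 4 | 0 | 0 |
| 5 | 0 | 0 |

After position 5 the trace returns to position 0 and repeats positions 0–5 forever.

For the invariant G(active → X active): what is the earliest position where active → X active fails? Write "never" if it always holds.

3

Check active → X active at each position in order: 0 ✓, 1 ✓, 2 ✓.
At position 3 the labels are {active, low_ink} and the next position 4 has {}, so active → X active is false there. This is the first violation.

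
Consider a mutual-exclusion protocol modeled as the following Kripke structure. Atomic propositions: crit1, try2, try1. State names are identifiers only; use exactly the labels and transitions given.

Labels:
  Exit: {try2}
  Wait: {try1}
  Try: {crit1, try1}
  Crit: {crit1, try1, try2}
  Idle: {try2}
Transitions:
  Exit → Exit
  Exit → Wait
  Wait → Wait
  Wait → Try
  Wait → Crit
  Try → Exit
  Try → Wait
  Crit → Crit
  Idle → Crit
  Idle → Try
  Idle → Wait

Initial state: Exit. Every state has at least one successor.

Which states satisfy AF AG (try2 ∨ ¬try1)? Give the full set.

States satisfying AG (try2 ∨ ¬try1): {Crit}.
States satisfying AF AG (try2 ∨ ¬try1): {Crit}.

{Crit}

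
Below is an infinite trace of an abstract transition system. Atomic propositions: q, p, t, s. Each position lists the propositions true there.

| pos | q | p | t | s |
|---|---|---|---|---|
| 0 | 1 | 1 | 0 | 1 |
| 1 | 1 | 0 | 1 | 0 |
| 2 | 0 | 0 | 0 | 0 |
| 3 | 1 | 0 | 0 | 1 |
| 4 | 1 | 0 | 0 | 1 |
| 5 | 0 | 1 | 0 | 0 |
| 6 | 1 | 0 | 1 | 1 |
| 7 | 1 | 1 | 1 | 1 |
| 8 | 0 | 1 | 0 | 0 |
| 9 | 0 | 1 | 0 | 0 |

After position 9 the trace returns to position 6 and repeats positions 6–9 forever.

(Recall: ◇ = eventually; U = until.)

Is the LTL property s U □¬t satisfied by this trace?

Walking from position 0: at position 1, □¬t has not yet held and s fails, so s U □¬t is false.

Does not hold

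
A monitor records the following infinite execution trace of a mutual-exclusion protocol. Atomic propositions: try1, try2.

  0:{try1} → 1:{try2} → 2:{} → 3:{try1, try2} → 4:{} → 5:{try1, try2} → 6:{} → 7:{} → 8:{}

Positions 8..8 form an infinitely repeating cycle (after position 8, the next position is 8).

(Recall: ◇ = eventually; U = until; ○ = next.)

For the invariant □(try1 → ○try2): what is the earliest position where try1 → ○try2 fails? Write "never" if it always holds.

Check try1 → ○try2 at each position in order: 0 ✓, 1 ✓, 2 ✓.
At position 3 the labels are {try1, try2} and the next position 4 has {}, so try1 → ○try2 is false there. This is the first violation.

3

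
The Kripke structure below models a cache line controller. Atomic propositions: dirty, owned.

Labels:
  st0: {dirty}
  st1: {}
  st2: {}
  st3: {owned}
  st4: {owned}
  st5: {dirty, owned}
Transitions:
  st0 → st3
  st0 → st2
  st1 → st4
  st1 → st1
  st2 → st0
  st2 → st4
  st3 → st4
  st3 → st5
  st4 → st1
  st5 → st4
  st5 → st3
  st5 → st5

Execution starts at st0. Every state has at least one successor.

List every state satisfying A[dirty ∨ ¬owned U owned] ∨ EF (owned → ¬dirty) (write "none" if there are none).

States satisfying dirty ∨ ¬owned: {st0, st1, st2, st5}.
States satisfying owned: {st3, st4, st5}.
States satisfying A[dirty ∨ ¬owned U owned]: {st3, st4, st5}.
States satisfying owned → ¬dirty: {st0, st1, st2, st3, st4}.
States satisfying EF (owned → ¬dirty): {st0, st1, st2, st3, st4, st5}.
States satisfying A[dirty ∨ ¬owned U owned] ∨ EF (owned → ¬dirty): {st0, st1, st2, st3, st4, st5}.

{st0, st1, st2, st3, st4, st5}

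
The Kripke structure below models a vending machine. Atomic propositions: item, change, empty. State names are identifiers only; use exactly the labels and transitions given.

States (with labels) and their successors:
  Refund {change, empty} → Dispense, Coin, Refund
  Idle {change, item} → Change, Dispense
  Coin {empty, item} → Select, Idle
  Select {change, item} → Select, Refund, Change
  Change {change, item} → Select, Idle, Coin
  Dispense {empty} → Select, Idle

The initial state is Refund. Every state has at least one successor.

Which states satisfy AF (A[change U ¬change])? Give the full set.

States satisfying A[change U ¬change]: {Coin, Dispense}.
States satisfying AF (A[change U ¬change]): {Coin, Dispense}.

{Coin, Dispense}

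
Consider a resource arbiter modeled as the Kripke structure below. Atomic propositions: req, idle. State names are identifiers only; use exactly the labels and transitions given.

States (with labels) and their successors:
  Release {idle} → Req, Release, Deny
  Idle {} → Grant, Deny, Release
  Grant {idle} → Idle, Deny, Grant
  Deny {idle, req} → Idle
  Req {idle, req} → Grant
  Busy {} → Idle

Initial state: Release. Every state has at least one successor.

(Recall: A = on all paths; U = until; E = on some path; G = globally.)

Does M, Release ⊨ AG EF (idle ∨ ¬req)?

Holds

States satisfying EF (idle ∨ ¬req): {Release, Idle, Grant, Deny, Req, Busy}.
States satisfying AG EF (idle ∨ ¬req): {Release, Idle, Grant, Deny, Req, Busy}.
Every state reachable from Release satisfies EF (idle ∨ ¬req).
Release ∈ Sat(AG EF (idle ∨ ¬req)).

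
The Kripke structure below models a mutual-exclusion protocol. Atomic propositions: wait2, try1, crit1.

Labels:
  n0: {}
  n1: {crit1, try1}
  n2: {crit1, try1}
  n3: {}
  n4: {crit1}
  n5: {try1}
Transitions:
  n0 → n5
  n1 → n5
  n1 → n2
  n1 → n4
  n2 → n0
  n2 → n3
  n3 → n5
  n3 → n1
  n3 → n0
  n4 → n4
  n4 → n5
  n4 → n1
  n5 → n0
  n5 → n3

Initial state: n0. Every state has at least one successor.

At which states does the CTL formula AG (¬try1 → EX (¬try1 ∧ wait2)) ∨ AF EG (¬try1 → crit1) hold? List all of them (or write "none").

States satisfying ¬try1 → EX (¬try1 ∧ wait2): {n1, n2, n5}.
States satisfying AG (¬try1 → EX (¬try1 ∧ wait2)): ∅.
States satisfying EG (¬try1 → crit1): {n1, n4}.
States satisfying AF EG (¬try1 → crit1): {n1, n4}.
States satisfying AG (¬try1 → EX (¬try1 ∧ wait2)) ∨ AF EG (¬try1 → crit1): {n1, n4}.

{n1, n4}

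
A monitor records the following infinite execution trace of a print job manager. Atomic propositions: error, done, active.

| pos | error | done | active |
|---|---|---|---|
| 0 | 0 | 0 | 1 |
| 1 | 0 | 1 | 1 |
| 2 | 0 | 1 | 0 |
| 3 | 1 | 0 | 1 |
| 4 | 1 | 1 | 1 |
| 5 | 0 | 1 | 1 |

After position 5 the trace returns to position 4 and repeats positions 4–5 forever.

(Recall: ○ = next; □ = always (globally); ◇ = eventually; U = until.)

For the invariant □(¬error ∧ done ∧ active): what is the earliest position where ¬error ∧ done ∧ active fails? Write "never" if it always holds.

0

At position 0 the labels are {active}, so ¬error ∧ done ∧ active is false there. This is the first violation.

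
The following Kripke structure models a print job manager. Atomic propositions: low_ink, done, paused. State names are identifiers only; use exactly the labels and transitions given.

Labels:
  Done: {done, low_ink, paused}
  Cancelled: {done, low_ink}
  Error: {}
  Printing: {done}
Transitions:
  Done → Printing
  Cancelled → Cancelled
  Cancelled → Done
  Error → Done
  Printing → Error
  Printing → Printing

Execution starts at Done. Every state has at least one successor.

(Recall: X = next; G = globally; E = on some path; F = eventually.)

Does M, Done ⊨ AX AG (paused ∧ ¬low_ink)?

Does not hold

States satisfying AG (paused ∧ ¬low_ink): ∅.
States satisfying AX AG (paused ∧ ¬low_ink): ∅.
Done ∉ Sat(AX AG (paused ∧ ¬low_ink)).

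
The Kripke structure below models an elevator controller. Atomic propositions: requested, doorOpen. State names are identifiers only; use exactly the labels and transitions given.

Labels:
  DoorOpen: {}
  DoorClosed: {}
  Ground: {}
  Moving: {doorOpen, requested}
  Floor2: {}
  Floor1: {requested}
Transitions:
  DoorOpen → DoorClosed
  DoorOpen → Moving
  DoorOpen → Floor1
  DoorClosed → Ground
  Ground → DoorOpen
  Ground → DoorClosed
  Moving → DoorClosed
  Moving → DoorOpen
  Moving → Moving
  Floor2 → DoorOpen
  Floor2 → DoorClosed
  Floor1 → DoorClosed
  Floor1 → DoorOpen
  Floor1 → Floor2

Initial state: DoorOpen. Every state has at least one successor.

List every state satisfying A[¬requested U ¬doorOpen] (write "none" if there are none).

States satisfying ¬requested: {DoorOpen, DoorClosed, Ground, Floor2}.
States satisfying ¬doorOpen: {DoorOpen, DoorClosed, Ground, Floor2, Floor1}.
States satisfying A[¬requested U ¬doorOpen]: {DoorOpen, DoorClosed, Ground, Floor2, Floor1}.

{DoorOpen, DoorClosed, Ground, Floor2, Floor1}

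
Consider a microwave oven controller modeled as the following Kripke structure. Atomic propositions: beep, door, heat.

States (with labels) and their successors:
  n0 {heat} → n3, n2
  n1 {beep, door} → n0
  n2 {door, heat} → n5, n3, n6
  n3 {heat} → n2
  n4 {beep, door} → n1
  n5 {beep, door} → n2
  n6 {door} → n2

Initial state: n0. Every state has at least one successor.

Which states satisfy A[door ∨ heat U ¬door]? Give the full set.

{n0, n1, n3, n4}

States satisfying door ∨ heat: {n0, n1, n2, n3, n4, n5, n6}.
States satisfying ¬door: {n0, n3}.
States satisfying A[door ∨ heat U ¬door]: {n0, n1, n3, n4}.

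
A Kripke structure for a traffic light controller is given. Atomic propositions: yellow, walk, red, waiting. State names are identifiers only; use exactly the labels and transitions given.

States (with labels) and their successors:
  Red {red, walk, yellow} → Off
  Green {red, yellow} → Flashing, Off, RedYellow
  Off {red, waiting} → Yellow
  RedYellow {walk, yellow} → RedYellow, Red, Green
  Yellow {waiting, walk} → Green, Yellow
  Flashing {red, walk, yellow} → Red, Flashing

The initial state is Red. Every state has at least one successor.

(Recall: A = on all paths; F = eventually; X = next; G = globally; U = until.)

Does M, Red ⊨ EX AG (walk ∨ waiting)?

Does not hold

States satisfying AG (walk ∨ waiting): ∅.
States satisfying EX AG (walk ∨ waiting): ∅.
No suitable path/successor from Red witnesses the formula.
Red ∉ Sat(EX AG (walk ∨ waiting)).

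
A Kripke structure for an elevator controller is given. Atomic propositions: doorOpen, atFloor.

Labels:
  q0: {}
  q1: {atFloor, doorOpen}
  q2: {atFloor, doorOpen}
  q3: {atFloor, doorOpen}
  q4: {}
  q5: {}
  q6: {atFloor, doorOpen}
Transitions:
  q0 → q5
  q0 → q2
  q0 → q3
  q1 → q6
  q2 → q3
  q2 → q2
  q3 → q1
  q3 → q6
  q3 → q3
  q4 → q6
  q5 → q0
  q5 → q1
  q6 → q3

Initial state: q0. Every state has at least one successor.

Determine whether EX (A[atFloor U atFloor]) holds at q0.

Yes

States satisfying A[atFloor U atFloor]: {q1, q2, q3, q6}.
States satisfying EX (A[atFloor U atFloor]): {q0, q1, q2, q3, q4, q5, q6}.
q0 ∈ Sat(EX (A[atFloor U atFloor])).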